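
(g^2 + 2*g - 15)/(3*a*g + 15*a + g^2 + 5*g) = (g - 3)/(3*a + g)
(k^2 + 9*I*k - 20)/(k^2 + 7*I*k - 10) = (k + 4*I)/(k + 2*I)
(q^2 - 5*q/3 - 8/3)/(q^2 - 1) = (q - 8/3)/(q - 1)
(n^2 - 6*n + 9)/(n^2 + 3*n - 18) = (n - 3)/(n + 6)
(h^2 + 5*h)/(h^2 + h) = (h + 5)/(h + 1)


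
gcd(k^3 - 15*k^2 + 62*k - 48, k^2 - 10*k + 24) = k - 6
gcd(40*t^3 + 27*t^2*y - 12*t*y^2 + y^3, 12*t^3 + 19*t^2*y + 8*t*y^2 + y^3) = t + y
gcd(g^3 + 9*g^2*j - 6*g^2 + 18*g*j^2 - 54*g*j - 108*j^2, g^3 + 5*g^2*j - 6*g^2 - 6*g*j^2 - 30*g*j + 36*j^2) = g^2 + 6*g*j - 6*g - 36*j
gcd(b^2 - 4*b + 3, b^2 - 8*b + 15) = b - 3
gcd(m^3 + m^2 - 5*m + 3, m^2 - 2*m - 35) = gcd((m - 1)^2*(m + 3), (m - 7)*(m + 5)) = 1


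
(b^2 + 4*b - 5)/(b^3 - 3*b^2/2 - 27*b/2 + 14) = 2*(b + 5)/(2*b^2 - b - 28)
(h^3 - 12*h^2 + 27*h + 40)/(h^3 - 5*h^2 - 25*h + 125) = (h^2 - 7*h - 8)/(h^2 - 25)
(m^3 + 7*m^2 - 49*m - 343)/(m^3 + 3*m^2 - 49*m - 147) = (m + 7)/(m + 3)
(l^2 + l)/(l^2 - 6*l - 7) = l/(l - 7)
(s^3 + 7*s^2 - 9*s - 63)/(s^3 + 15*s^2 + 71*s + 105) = (s - 3)/(s + 5)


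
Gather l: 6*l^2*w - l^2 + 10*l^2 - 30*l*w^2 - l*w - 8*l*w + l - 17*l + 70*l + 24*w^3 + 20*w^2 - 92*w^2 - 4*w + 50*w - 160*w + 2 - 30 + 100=l^2*(6*w + 9) + l*(-30*w^2 - 9*w + 54) + 24*w^3 - 72*w^2 - 114*w + 72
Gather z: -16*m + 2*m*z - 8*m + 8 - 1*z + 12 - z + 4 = -24*m + z*(2*m - 2) + 24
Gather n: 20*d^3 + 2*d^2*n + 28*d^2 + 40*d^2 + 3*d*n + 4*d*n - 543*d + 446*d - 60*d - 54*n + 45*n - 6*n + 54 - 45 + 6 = 20*d^3 + 68*d^2 - 157*d + n*(2*d^2 + 7*d - 15) + 15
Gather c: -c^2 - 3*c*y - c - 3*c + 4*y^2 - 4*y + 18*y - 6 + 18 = -c^2 + c*(-3*y - 4) + 4*y^2 + 14*y + 12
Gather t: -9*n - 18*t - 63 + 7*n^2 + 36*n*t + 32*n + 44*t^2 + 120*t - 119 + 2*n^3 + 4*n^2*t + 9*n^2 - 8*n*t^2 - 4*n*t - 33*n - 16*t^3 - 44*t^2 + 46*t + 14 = 2*n^3 + 16*n^2 - 8*n*t^2 - 10*n - 16*t^3 + t*(4*n^2 + 32*n + 148) - 168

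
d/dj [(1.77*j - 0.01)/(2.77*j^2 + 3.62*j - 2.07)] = (-4.9029*j^2 + 0.0553999999999997*j - 3.6277)/(7.6729*j^4 + 20.0548*j^3 + 1.6366*j^2 - 14.9868*j + 4.2849)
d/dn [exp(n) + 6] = exp(n)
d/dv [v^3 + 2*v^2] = v*(3*v + 4)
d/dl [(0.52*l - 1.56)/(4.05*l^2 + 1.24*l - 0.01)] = (-2.106*l^2 + 12.636*l + 1.9292)/(16.4025*l^4 + 10.044*l^3 + 1.4566*l^2 - 0.0248*l + 0.0001)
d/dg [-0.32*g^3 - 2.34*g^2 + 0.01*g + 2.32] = -0.96*g^2 - 4.68*g + 0.01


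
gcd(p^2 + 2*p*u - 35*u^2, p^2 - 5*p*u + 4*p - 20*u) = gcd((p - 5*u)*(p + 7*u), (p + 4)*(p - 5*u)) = p - 5*u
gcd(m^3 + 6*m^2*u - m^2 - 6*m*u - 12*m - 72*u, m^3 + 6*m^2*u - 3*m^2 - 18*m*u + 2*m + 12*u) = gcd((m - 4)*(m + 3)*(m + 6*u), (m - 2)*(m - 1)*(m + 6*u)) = m + 6*u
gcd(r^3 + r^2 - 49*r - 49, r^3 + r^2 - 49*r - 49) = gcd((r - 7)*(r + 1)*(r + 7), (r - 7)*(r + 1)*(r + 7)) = r^3 + r^2 - 49*r - 49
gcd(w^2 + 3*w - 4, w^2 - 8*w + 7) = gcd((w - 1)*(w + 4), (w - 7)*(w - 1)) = w - 1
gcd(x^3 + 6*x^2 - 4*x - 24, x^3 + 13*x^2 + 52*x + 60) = x^2 + 8*x + 12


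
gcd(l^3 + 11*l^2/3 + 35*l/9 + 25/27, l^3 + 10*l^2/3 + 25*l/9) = l^2 + 10*l/3 + 25/9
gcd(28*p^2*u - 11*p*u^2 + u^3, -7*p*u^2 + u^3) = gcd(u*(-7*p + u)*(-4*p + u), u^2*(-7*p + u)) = 7*p*u - u^2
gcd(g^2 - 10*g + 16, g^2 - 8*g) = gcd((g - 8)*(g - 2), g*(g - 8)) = g - 8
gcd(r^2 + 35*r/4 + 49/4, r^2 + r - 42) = r + 7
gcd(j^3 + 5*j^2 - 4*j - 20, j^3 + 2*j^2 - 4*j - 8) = j^2 - 4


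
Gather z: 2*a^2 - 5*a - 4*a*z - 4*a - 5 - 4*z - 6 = 2*a^2 - 9*a + z*(-4*a - 4) - 11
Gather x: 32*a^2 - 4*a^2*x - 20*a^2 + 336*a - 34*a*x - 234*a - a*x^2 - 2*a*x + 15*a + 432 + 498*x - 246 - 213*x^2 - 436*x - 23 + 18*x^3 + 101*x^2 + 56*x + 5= 12*a^2 + 117*a + 18*x^3 + x^2*(-a - 112) + x*(-4*a^2 - 36*a + 118) + 168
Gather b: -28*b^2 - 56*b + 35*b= -28*b^2 - 21*b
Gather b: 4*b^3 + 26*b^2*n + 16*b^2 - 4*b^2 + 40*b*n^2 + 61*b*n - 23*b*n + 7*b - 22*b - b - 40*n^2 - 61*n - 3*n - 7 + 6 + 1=4*b^3 + b^2*(26*n + 12) + b*(40*n^2 + 38*n - 16) - 40*n^2 - 64*n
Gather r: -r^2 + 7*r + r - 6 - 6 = -r^2 + 8*r - 12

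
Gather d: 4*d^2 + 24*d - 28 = 4*d^2 + 24*d - 28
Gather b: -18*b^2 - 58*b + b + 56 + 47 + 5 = -18*b^2 - 57*b + 108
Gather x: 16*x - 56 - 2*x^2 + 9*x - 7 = -2*x^2 + 25*x - 63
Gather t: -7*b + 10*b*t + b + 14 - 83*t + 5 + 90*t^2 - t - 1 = -6*b + 90*t^2 + t*(10*b - 84) + 18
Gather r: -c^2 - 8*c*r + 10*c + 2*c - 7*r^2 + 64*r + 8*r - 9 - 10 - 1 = -c^2 + 12*c - 7*r^2 + r*(72 - 8*c) - 20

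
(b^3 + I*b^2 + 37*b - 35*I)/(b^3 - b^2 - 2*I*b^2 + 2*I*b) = (b^3 + I*b^2 + 37*b - 35*I)/(b*(b^2 - b - 2*I*b + 2*I))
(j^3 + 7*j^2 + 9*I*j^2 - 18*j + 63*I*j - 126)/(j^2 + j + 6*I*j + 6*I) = (j^2 + j*(7 + 3*I) + 21*I)/(j + 1)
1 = 1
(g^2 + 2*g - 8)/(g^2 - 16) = (g - 2)/(g - 4)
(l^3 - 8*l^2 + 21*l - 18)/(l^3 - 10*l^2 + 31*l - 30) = (l - 3)/(l - 5)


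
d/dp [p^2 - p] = 2*p - 1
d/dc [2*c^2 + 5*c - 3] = 4*c + 5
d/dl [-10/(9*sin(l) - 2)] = 90*cos(l)/(9*sin(l) - 2)^2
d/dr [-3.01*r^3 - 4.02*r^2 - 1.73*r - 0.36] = -9.03*r^2 - 8.04*r - 1.73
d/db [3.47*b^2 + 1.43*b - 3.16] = 6.94*b + 1.43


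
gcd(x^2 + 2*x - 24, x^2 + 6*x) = x + 6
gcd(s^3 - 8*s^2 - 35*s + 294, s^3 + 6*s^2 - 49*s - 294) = s^2 - s - 42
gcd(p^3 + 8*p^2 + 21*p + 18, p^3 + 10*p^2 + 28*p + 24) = p + 2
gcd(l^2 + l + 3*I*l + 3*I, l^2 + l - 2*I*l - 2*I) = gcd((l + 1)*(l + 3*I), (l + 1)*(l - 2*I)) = l + 1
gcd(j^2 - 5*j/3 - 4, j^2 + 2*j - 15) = j - 3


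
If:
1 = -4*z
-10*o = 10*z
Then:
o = 1/4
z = -1/4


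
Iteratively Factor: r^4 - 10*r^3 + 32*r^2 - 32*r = (r - 2)*(r^3 - 8*r^2 + 16*r) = (r - 4)*(r - 2)*(r^2 - 4*r) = (r - 4)^2*(r - 2)*(r)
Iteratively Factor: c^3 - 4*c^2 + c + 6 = (c + 1)*(c^2 - 5*c + 6) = (c - 3)*(c + 1)*(c - 2)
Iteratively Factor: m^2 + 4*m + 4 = (m + 2)*(m + 2)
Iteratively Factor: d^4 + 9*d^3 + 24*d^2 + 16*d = (d + 4)*(d^3 + 5*d^2 + 4*d) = d*(d + 4)*(d^2 + 5*d + 4) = d*(d + 1)*(d + 4)*(d + 4)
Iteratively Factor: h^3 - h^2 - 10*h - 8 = (h + 1)*(h^2 - 2*h - 8) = (h + 1)*(h + 2)*(h - 4)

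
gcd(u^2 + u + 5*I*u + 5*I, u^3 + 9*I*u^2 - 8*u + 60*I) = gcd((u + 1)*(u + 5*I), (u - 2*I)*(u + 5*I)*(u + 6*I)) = u + 5*I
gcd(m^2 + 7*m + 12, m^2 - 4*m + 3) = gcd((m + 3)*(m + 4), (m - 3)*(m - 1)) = 1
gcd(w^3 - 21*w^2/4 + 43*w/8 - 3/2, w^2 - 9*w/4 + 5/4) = 1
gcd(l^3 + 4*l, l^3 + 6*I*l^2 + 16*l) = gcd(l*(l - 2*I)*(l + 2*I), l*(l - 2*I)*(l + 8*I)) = l^2 - 2*I*l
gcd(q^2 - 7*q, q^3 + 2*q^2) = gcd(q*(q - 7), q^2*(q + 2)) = q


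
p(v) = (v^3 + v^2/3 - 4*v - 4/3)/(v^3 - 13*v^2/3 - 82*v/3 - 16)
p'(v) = (-3*v^2 + 26*v/3 + 82/3)*(v^3 + v^2/3 - 4*v - 4/3)/(v^3 - 13*v^2/3 - 82*v/3 - 16)^2 + (3*v^2 + 2*v/3 - 4)/(v^3 - 13*v^2/3 - 82*v/3 - 16)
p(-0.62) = -1.08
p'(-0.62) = 26.93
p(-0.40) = -0.04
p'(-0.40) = 0.83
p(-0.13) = 0.06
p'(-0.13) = 0.19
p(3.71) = -0.31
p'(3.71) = -0.27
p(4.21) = -0.47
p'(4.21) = -0.35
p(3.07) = -0.17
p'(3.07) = -0.20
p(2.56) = -0.08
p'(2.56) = -0.15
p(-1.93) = 0.03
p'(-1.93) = 0.44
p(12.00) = 2.27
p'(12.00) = -0.33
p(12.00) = 2.27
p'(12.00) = -0.33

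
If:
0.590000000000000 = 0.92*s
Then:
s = 0.64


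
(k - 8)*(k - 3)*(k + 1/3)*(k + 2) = k^4 - 26*k^3/3 - k^2 + 146*k/3 + 16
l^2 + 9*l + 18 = (l + 3)*(l + 6)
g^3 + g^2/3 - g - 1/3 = (g - 1)*(g + 1/3)*(g + 1)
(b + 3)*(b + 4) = b^2 + 7*b + 12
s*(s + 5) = s^2 + 5*s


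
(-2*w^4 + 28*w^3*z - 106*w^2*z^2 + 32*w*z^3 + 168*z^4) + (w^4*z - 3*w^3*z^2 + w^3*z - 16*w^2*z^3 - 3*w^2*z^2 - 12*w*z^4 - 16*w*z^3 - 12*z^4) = w^4*z - 2*w^4 - 3*w^3*z^2 + 29*w^3*z - 16*w^2*z^3 - 109*w^2*z^2 - 12*w*z^4 + 16*w*z^3 + 156*z^4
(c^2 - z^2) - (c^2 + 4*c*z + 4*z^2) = -4*c*z - 5*z^2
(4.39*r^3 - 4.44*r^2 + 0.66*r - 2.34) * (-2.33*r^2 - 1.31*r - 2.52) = -10.2287*r^5 + 4.5943*r^4 - 6.7842*r^3 + 15.7764*r^2 + 1.4022*r + 5.8968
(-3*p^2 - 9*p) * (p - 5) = -3*p^3 + 6*p^2 + 45*p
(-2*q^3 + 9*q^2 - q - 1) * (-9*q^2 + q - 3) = 18*q^5 - 83*q^4 + 24*q^3 - 19*q^2 + 2*q + 3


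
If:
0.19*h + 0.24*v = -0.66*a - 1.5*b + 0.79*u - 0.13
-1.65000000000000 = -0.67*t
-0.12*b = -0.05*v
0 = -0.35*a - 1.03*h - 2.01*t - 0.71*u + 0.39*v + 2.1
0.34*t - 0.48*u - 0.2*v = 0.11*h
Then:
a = 5.87385321922795 - 2.9153081351831*v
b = 0.416666666666667*v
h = 1.96726343192592*v - 7.0845541151663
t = 2.46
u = 3.3679466364669 - 0.867497869816357*v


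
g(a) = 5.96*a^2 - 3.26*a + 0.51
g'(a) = 11.92*a - 3.26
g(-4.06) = 111.99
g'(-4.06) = -51.66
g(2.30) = 24.54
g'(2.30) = 24.16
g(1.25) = 5.75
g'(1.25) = 11.64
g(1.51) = 9.18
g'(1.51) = 14.74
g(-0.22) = 1.52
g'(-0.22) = -5.88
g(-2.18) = 35.94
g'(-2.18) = -29.25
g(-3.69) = 93.69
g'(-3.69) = -47.24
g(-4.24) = 121.48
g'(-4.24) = -53.80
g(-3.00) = 63.93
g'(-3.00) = -39.02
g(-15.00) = 1390.41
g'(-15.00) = -182.06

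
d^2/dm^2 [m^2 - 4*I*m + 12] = 2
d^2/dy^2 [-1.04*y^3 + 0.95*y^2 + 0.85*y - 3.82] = 1.9 - 6.24*y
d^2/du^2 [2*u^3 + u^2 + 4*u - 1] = 12*u + 2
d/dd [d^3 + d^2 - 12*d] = 3*d^2 + 2*d - 12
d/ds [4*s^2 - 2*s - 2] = 8*s - 2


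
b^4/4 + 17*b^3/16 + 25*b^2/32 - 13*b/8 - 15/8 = (b/2 + 1)^2*(b - 5/4)*(b + 3/2)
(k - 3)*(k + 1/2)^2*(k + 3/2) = k^4 - k^3/2 - 23*k^2/4 - 39*k/8 - 9/8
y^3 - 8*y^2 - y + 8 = (y - 8)*(y - 1)*(y + 1)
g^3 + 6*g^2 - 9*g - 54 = (g - 3)*(g + 3)*(g + 6)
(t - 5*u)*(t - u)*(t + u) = t^3 - 5*t^2*u - t*u^2 + 5*u^3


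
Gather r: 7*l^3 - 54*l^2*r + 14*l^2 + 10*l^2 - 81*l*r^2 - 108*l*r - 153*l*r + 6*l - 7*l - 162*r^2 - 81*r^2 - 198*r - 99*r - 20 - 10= 7*l^3 + 24*l^2 - l + r^2*(-81*l - 243) + r*(-54*l^2 - 261*l - 297) - 30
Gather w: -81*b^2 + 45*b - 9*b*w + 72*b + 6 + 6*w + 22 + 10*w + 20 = -81*b^2 + 117*b + w*(16 - 9*b) + 48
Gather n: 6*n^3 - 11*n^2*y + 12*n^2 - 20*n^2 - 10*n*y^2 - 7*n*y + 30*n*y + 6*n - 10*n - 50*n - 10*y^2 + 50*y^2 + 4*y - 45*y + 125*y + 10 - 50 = 6*n^3 + n^2*(-11*y - 8) + n*(-10*y^2 + 23*y - 54) + 40*y^2 + 84*y - 40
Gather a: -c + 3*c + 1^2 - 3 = 2*c - 2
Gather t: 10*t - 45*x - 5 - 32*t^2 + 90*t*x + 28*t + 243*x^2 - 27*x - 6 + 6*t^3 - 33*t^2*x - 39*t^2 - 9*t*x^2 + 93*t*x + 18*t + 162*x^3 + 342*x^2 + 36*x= 6*t^3 + t^2*(-33*x - 71) + t*(-9*x^2 + 183*x + 56) + 162*x^3 + 585*x^2 - 36*x - 11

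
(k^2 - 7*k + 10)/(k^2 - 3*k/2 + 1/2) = 2*(k^2 - 7*k + 10)/(2*k^2 - 3*k + 1)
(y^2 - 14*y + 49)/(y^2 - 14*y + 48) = (y^2 - 14*y + 49)/(y^2 - 14*y + 48)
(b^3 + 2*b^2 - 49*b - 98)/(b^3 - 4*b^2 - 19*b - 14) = (b + 7)/(b + 1)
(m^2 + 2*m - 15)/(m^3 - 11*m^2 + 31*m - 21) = (m + 5)/(m^2 - 8*m + 7)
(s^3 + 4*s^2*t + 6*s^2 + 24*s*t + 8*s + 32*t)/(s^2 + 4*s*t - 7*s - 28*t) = (s^2 + 6*s + 8)/(s - 7)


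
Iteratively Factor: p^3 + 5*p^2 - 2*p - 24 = (p - 2)*(p^2 + 7*p + 12) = (p - 2)*(p + 4)*(p + 3)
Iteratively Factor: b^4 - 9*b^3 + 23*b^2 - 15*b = (b - 1)*(b^3 - 8*b^2 + 15*b) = (b - 3)*(b - 1)*(b^2 - 5*b) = b*(b - 3)*(b - 1)*(b - 5)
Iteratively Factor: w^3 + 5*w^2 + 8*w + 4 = (w + 2)*(w^2 + 3*w + 2) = (w + 2)^2*(w + 1)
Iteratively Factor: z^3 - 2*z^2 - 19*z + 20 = (z + 4)*(z^2 - 6*z + 5) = (z - 5)*(z + 4)*(z - 1)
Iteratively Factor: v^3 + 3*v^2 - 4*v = (v - 1)*(v^2 + 4*v) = v*(v - 1)*(v + 4)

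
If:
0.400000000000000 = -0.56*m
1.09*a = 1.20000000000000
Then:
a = 1.10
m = -0.71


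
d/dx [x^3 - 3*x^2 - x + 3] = 3*x^2 - 6*x - 1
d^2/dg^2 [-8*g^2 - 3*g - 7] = -16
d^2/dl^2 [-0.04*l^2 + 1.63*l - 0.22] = -0.0800000000000000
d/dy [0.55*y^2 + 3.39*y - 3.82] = 1.1*y + 3.39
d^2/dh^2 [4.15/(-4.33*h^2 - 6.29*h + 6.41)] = (155.61587*h^2 + 226.05631*h - 4.15*(8.66*h + 6.29)*(17.32*h + 12.58) - 230.36899)/(4.33*h^2 + 6.29*h - 6.41)^3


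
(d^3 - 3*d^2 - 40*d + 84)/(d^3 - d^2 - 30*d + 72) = (d^2 - 9*d + 14)/(d^2 - 7*d + 12)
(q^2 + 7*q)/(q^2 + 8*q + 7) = q/(q + 1)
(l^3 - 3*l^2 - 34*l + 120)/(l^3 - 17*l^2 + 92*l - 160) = (l + 6)/(l - 8)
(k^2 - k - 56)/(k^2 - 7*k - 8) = (k + 7)/(k + 1)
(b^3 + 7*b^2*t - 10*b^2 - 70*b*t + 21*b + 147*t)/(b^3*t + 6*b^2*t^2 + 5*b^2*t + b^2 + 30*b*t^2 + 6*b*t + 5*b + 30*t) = (b^3 + 7*b^2*t - 10*b^2 - 70*b*t + 21*b + 147*t)/(b^3*t + 6*b^2*t^2 + 5*b^2*t + b^2 + 30*b*t^2 + 6*b*t + 5*b + 30*t)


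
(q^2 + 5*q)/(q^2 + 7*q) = (q + 5)/(q + 7)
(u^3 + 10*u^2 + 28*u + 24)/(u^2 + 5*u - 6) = (u^2 + 4*u + 4)/(u - 1)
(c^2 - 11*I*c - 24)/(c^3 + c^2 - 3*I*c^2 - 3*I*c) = (c - 8*I)/(c*(c + 1))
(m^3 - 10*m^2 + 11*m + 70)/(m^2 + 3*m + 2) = (m^2 - 12*m + 35)/(m + 1)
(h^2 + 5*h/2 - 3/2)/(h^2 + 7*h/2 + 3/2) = (2*h - 1)/(2*h + 1)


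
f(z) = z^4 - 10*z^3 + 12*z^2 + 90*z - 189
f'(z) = 4*z^3 - 30*z^2 + 24*z + 90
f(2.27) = -13.28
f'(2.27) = 36.68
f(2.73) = -1.78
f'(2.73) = 13.32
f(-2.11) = -211.71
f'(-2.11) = -131.78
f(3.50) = -5.69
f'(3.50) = -22.00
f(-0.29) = -213.84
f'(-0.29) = 80.42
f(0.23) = -167.78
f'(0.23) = 93.98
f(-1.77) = -245.44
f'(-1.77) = -68.65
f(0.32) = -159.29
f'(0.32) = 94.74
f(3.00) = 0.00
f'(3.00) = 0.00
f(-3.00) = 0.00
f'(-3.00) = -360.00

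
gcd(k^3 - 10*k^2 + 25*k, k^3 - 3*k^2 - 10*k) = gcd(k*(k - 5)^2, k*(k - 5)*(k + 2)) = k^2 - 5*k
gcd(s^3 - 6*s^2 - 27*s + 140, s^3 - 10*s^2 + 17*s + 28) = s^2 - 11*s + 28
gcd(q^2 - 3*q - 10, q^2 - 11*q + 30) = q - 5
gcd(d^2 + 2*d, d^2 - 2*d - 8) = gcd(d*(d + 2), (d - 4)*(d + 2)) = d + 2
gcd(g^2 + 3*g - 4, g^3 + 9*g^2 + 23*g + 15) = 1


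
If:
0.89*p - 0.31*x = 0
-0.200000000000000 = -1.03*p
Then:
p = 0.19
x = 0.56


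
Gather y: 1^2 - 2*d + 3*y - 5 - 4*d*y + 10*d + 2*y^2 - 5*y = 8*d + 2*y^2 + y*(-4*d - 2) - 4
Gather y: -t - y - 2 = -t - y - 2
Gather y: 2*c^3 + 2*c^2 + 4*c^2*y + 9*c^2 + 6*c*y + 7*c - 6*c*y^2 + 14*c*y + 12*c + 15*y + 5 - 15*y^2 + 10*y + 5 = 2*c^3 + 11*c^2 + 19*c + y^2*(-6*c - 15) + y*(4*c^2 + 20*c + 25) + 10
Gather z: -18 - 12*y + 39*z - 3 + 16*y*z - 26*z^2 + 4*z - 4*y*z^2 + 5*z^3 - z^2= -12*y + 5*z^3 + z^2*(-4*y - 27) + z*(16*y + 43) - 21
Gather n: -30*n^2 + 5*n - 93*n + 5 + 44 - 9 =-30*n^2 - 88*n + 40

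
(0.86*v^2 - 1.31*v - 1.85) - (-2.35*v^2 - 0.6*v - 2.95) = 3.21*v^2 - 0.71*v + 1.1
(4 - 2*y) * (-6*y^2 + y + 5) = 12*y^3 - 26*y^2 - 6*y + 20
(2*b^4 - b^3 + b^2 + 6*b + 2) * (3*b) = 6*b^5 - 3*b^4 + 3*b^3 + 18*b^2 + 6*b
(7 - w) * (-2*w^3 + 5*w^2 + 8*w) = 2*w^4 - 19*w^3 + 27*w^2 + 56*w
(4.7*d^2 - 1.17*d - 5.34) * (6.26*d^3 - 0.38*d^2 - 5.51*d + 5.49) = 29.422*d^5 - 9.1102*d^4 - 58.8808*d^3 + 34.2789*d^2 + 23.0001*d - 29.3166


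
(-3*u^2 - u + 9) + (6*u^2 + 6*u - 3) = 3*u^2 + 5*u + 6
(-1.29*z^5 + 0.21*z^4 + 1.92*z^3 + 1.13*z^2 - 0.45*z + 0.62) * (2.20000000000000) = -2.838*z^5 + 0.462*z^4 + 4.224*z^3 + 2.486*z^2 - 0.99*z + 1.364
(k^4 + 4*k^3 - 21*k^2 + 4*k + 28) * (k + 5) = k^5 + 9*k^4 - k^3 - 101*k^2 + 48*k + 140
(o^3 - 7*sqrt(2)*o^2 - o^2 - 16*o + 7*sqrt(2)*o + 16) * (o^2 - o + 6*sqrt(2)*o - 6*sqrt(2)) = o^5 - 2*o^4 - sqrt(2)*o^4 - 99*o^3 + 2*sqrt(2)*o^3 - 97*sqrt(2)*o^2 + 200*o^2 - 100*o + 192*sqrt(2)*o - 96*sqrt(2)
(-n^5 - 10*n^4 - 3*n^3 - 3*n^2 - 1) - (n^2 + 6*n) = -n^5 - 10*n^4 - 3*n^3 - 4*n^2 - 6*n - 1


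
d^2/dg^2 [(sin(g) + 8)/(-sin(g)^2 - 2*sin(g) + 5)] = (sin(g)^5 + 30*sin(g)^4 + 76*sin(g)^3 + 154*sin(g)^2 - 21*sin(g) - 164)/(sin(g)^2 + 2*sin(g) - 5)^3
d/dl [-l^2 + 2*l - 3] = 2 - 2*l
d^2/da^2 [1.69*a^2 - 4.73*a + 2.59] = 3.38000000000000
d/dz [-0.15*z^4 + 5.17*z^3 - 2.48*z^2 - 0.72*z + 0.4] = -0.6*z^3 + 15.51*z^2 - 4.96*z - 0.72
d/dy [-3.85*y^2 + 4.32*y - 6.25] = 4.32 - 7.7*y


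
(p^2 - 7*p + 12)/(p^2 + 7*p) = (p^2 - 7*p + 12)/(p*(p + 7))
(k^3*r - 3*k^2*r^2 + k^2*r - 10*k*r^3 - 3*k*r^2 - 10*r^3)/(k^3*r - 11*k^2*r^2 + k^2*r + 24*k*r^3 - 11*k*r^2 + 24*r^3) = (k^2 - 3*k*r - 10*r^2)/(k^2 - 11*k*r + 24*r^2)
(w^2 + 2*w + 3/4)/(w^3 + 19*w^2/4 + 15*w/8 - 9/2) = 2*(2*w + 1)/(4*w^2 + 13*w - 12)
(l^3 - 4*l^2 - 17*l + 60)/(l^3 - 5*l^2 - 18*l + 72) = (l - 5)/(l - 6)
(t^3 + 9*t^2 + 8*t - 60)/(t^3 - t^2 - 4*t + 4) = (t^2 + 11*t + 30)/(t^2 + t - 2)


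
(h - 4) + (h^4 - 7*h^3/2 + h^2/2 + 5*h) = h^4 - 7*h^3/2 + h^2/2 + 6*h - 4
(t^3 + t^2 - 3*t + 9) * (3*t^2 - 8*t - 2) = 3*t^5 - 5*t^4 - 19*t^3 + 49*t^2 - 66*t - 18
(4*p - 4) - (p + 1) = 3*p - 5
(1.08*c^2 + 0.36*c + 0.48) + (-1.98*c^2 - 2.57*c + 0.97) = -0.9*c^2 - 2.21*c + 1.45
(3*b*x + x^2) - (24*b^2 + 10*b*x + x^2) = -24*b^2 - 7*b*x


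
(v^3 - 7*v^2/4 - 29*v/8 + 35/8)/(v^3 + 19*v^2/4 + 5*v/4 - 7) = (v - 5/2)/(v + 4)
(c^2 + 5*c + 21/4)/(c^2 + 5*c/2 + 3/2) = (c + 7/2)/(c + 1)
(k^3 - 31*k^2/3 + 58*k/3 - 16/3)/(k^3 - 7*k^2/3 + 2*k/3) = (k - 8)/k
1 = 1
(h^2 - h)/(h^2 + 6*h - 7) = h/(h + 7)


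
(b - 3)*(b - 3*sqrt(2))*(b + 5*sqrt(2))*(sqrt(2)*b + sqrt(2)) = sqrt(2)*b^4 - 2*sqrt(2)*b^3 + 4*b^3 - 33*sqrt(2)*b^2 - 8*b^2 - 12*b + 60*sqrt(2)*b + 90*sqrt(2)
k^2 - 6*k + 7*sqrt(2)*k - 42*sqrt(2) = (k - 6)*(k + 7*sqrt(2))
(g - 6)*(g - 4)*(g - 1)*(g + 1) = g^4 - 10*g^3 + 23*g^2 + 10*g - 24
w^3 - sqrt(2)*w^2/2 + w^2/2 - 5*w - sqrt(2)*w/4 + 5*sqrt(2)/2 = (w - 2)*(w + 5/2)*(w - sqrt(2)/2)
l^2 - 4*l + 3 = (l - 3)*(l - 1)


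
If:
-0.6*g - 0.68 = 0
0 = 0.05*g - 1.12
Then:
No Solution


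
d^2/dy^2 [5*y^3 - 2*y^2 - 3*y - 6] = 30*y - 4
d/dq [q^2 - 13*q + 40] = 2*q - 13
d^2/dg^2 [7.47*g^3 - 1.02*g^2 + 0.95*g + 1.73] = 44.82*g - 2.04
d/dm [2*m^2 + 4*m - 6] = 4*m + 4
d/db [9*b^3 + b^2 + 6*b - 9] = 27*b^2 + 2*b + 6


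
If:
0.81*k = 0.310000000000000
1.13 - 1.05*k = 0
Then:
No Solution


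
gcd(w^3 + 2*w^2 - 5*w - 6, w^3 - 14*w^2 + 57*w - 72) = 1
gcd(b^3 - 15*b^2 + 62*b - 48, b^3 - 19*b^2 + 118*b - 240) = b^2 - 14*b + 48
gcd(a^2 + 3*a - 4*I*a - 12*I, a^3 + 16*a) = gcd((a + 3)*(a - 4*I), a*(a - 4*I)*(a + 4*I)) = a - 4*I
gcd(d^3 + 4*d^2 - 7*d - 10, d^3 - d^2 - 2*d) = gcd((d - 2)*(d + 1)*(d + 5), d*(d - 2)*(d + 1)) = d^2 - d - 2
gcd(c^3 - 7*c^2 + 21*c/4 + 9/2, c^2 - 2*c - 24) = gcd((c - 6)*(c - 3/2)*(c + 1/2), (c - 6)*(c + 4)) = c - 6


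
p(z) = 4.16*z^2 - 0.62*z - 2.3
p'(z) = 8.32*z - 0.62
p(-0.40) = -1.39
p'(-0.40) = -3.95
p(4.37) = 74.43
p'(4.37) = 35.74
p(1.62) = 7.61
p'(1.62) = 12.86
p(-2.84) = 33.01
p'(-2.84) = -24.25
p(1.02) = 1.40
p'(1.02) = 7.87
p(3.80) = 55.41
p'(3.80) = 31.00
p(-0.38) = -1.46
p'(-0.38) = -3.78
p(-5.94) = 148.16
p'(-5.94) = -50.04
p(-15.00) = 943.00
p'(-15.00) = -125.42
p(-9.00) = 340.24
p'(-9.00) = -75.50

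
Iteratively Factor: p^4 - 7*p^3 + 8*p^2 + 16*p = (p - 4)*(p^3 - 3*p^2 - 4*p) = p*(p - 4)*(p^2 - 3*p - 4) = p*(p - 4)^2*(p + 1)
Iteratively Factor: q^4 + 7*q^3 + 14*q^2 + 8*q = (q)*(q^3 + 7*q^2 + 14*q + 8) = q*(q + 2)*(q^2 + 5*q + 4) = q*(q + 2)*(q + 4)*(q + 1)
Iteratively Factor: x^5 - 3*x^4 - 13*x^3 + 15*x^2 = (x - 1)*(x^4 - 2*x^3 - 15*x^2) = (x - 5)*(x - 1)*(x^3 + 3*x^2) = x*(x - 5)*(x - 1)*(x^2 + 3*x) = x^2*(x - 5)*(x - 1)*(x + 3)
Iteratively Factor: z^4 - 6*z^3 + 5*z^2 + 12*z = (z - 4)*(z^3 - 2*z^2 - 3*z) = (z - 4)*(z + 1)*(z^2 - 3*z) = (z - 4)*(z - 3)*(z + 1)*(z)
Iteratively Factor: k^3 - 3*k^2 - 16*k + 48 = (k - 3)*(k^2 - 16) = (k - 3)*(k + 4)*(k - 4)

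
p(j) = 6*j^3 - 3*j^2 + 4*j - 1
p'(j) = 18*j^2 - 6*j + 4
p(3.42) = 217.60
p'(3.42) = 194.02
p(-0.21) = -2.03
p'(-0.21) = 6.05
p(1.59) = 21.89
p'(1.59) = 39.97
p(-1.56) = -37.32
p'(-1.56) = 57.16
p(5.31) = 833.98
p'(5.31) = 479.67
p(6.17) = 1318.78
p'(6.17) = 652.22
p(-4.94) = -817.29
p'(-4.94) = 472.90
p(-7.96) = -3249.07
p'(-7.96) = 1192.27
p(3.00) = 146.00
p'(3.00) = 148.00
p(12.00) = 9983.00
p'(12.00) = 2524.00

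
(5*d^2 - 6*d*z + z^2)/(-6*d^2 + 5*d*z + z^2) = (-5*d + z)/(6*d + z)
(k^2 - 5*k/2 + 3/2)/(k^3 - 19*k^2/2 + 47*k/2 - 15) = (2*k - 3)/(2*k^2 - 17*k + 30)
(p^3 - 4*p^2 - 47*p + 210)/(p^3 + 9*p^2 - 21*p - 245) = (p - 6)/(p + 7)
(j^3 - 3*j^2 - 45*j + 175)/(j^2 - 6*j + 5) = (j^2 + 2*j - 35)/(j - 1)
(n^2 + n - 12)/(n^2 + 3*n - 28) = (n^2 + n - 12)/(n^2 + 3*n - 28)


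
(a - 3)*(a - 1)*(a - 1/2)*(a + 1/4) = a^4 - 17*a^3/4 + 31*a^2/8 - a/4 - 3/8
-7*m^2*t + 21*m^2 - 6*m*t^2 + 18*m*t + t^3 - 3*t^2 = (-7*m + t)*(m + t)*(t - 3)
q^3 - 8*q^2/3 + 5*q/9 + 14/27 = (q - 7/3)*(q - 2/3)*(q + 1/3)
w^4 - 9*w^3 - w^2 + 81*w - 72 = (w - 8)*(w - 3)*(w - 1)*(w + 3)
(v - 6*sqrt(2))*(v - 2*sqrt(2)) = v^2 - 8*sqrt(2)*v + 24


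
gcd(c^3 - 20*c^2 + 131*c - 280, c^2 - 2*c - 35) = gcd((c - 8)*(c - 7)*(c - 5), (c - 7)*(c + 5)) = c - 7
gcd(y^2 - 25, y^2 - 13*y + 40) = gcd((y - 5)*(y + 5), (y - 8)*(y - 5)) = y - 5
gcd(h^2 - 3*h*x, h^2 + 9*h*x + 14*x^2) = 1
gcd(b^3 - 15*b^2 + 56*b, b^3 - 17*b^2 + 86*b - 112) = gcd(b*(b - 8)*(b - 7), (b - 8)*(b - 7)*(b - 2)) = b^2 - 15*b + 56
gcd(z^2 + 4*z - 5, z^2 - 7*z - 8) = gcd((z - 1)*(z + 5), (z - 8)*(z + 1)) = 1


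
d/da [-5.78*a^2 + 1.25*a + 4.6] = 1.25 - 11.56*a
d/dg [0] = 0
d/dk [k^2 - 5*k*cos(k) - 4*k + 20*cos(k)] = 5*k*sin(k) + 2*k - 20*sin(k) - 5*cos(k) - 4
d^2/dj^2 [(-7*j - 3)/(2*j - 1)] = -52/(2*j - 1)^3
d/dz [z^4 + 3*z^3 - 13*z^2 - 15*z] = 4*z^3 + 9*z^2 - 26*z - 15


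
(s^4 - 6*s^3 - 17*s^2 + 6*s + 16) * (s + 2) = s^5 - 4*s^4 - 29*s^3 - 28*s^2 + 28*s + 32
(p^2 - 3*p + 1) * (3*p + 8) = 3*p^3 - p^2 - 21*p + 8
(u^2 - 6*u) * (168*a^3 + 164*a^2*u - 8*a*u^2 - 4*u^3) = 168*a^3*u^2 - 1008*a^3*u + 164*a^2*u^3 - 984*a^2*u^2 - 8*a*u^4 + 48*a*u^3 - 4*u^5 + 24*u^4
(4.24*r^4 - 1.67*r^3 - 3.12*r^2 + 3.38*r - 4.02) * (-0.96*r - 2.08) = -4.0704*r^5 - 7.216*r^4 + 6.4688*r^3 + 3.2448*r^2 - 3.1712*r + 8.3616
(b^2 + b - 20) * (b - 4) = b^3 - 3*b^2 - 24*b + 80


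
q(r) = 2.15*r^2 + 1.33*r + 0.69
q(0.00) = 0.69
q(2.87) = 22.22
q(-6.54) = 83.95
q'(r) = 4.3*r + 1.33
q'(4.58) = 21.02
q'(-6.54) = -26.79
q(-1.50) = 3.53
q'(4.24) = 19.56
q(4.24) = 44.98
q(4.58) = 51.88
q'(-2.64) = -10.02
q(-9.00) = 162.87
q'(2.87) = 13.67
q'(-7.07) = -29.07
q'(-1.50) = -5.12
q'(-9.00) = -37.37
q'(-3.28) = -12.77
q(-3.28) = 19.46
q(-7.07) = 98.75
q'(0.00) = 1.33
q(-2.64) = 12.16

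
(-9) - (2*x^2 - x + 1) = -2*x^2 + x - 10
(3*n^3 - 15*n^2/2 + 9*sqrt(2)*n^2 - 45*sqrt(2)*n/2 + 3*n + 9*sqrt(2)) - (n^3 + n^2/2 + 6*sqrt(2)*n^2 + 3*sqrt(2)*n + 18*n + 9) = 2*n^3 - 8*n^2 + 3*sqrt(2)*n^2 - 51*sqrt(2)*n/2 - 15*n - 9 + 9*sqrt(2)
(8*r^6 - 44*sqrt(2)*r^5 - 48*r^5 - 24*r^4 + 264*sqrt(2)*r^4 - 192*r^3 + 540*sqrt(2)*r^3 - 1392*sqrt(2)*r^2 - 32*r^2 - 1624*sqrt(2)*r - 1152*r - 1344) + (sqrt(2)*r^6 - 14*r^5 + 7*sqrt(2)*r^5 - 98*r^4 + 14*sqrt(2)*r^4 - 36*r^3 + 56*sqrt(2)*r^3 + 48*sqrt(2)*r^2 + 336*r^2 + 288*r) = sqrt(2)*r^6 + 8*r^6 - 62*r^5 - 37*sqrt(2)*r^5 - 122*r^4 + 278*sqrt(2)*r^4 - 228*r^3 + 596*sqrt(2)*r^3 - 1344*sqrt(2)*r^2 + 304*r^2 - 1624*sqrt(2)*r - 864*r - 1344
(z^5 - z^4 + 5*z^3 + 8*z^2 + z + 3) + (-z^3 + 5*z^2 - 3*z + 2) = z^5 - z^4 + 4*z^3 + 13*z^2 - 2*z + 5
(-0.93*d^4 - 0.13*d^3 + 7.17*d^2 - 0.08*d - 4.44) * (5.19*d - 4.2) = -4.8267*d^5 + 3.2313*d^4 + 37.7583*d^3 - 30.5292*d^2 - 22.7076*d + 18.648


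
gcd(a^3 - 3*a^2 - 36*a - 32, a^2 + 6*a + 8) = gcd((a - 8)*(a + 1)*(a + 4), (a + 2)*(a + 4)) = a + 4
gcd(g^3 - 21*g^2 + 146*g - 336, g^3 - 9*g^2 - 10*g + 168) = g^2 - 13*g + 42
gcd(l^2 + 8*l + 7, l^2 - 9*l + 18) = 1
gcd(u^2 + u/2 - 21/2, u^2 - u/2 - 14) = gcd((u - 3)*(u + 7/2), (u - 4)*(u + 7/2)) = u + 7/2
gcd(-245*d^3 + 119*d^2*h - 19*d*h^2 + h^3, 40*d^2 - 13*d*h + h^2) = 5*d - h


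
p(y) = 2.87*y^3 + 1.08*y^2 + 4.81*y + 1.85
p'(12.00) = 1270.57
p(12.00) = 5174.45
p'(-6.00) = 301.81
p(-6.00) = -608.05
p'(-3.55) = 105.65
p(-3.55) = -130.02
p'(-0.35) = 5.11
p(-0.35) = 0.18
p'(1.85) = 38.27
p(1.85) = 32.62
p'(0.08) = 5.04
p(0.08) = 2.24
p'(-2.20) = 41.73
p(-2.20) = -34.06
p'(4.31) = 174.06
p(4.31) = 272.42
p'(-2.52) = 54.04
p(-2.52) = -49.34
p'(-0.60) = 6.61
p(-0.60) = -1.27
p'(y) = 8.61*y^2 + 2.16*y + 4.81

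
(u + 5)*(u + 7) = u^2 + 12*u + 35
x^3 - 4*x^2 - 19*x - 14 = (x - 7)*(x + 1)*(x + 2)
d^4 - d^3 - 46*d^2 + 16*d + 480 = (d - 6)*(d - 4)*(d + 4)*(d + 5)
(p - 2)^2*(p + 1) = p^3 - 3*p^2 + 4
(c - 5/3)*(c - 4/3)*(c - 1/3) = c^3 - 10*c^2/3 + 29*c/9 - 20/27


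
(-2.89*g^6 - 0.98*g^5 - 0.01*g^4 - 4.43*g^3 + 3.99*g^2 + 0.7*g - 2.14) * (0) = 0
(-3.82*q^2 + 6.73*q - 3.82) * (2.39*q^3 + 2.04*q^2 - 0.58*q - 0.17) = -9.1298*q^5 + 8.2919*q^4 + 6.815*q^3 - 11.0468*q^2 + 1.0715*q + 0.6494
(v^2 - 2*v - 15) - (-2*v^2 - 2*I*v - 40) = 3*v^2 - 2*v + 2*I*v + 25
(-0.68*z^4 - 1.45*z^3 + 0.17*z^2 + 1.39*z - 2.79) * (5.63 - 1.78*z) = 1.2104*z^5 - 1.2474*z^4 - 8.4661*z^3 - 1.5171*z^2 + 12.7919*z - 15.7077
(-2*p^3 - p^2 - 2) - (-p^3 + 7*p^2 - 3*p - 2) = -p^3 - 8*p^2 + 3*p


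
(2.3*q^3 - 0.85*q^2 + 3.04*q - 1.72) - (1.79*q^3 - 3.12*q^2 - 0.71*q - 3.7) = 0.51*q^3 + 2.27*q^2 + 3.75*q + 1.98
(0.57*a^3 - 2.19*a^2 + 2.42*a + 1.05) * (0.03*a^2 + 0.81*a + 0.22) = 0.0171*a^5 + 0.396*a^4 - 1.5759*a^3 + 1.5099*a^2 + 1.3829*a + 0.231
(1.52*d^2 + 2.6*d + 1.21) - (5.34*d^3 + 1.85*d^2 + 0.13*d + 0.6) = -5.34*d^3 - 0.33*d^2 + 2.47*d + 0.61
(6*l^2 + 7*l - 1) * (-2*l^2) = -12*l^4 - 14*l^3 + 2*l^2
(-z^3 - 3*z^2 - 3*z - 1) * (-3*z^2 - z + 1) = 3*z^5 + 10*z^4 + 11*z^3 + 3*z^2 - 2*z - 1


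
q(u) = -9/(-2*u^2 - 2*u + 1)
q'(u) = -9*(4*u + 2)/(-2*u^2 - 2*u + 1)^2 = 18*(-2*u - 1)/(2*u^2 + 2*u - 1)^2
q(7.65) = 0.07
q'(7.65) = -0.02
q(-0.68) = -6.27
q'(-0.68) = 3.15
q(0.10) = -11.54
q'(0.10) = -35.50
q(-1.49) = 19.56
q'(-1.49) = 168.28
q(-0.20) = -6.82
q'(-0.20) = -6.20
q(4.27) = 0.20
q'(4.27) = -0.09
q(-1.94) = 3.40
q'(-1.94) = 7.40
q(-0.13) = -7.34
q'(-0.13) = -8.86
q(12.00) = 0.03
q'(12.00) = 0.00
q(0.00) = -9.00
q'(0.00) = -18.00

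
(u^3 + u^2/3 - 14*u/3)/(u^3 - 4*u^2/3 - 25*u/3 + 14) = u*(3*u + 7)/(3*u^2 + 2*u - 21)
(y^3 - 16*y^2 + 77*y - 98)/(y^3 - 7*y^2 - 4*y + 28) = (y - 7)/(y + 2)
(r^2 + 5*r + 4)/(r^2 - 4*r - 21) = (r^2 + 5*r + 4)/(r^2 - 4*r - 21)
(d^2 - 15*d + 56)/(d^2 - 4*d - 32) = (d - 7)/(d + 4)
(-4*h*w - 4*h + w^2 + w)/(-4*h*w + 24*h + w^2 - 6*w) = (w + 1)/(w - 6)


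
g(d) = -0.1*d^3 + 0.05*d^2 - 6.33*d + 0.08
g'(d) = -0.3*d^2 + 0.1*d - 6.33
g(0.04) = -0.17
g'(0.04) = -6.33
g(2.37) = -15.97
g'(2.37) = -7.78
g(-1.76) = 11.92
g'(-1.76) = -7.44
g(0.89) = -5.58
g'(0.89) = -6.48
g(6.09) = -59.20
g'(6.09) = -16.85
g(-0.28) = 1.86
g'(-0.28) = -6.38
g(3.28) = -23.67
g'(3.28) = -9.23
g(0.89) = -5.58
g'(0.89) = -6.48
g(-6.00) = 61.46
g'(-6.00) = -17.73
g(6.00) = -57.70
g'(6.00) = -16.53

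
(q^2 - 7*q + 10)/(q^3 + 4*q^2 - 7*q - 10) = (q - 5)/(q^2 + 6*q + 5)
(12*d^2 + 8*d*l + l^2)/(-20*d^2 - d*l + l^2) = (-12*d^2 - 8*d*l - l^2)/(20*d^2 + d*l - l^2)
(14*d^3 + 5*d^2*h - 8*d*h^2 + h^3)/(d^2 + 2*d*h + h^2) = (14*d^2 - 9*d*h + h^2)/(d + h)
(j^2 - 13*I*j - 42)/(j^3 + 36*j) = (j - 7*I)/(j*(j + 6*I))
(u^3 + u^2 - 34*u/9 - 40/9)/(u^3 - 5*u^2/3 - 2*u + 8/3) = (u + 5/3)/(u - 1)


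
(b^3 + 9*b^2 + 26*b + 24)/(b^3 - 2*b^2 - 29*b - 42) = (b + 4)/(b - 7)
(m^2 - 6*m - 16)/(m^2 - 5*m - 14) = (m - 8)/(m - 7)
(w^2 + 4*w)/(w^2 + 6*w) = (w + 4)/(w + 6)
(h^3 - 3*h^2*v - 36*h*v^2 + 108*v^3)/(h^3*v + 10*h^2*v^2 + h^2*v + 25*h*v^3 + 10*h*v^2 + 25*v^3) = (h^3 - 3*h^2*v - 36*h*v^2 + 108*v^3)/(v*(h^3 + 10*h^2*v + h^2 + 25*h*v^2 + 10*h*v + 25*v^2))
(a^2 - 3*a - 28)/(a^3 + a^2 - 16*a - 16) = (a - 7)/(a^2 - 3*a - 4)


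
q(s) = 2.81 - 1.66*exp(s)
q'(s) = -1.66*exp(s)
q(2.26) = -13.10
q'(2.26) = -15.91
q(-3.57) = 2.76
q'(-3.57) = -0.05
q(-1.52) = 2.45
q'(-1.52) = -0.36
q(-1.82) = 2.54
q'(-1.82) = -0.27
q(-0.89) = 2.13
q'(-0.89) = -0.68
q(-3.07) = 2.73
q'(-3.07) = -0.08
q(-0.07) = 1.26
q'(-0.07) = -1.55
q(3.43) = -48.45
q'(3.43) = -51.26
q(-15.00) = 2.81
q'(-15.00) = 0.00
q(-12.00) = 2.81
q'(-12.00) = 0.00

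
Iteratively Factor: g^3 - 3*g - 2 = (g - 2)*(g^2 + 2*g + 1) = (g - 2)*(g + 1)*(g + 1)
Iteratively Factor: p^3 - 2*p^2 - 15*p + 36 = (p - 3)*(p^2 + p - 12) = (p - 3)*(p + 4)*(p - 3)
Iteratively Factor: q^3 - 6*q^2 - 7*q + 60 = (q - 4)*(q^2 - 2*q - 15) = (q - 4)*(q + 3)*(q - 5)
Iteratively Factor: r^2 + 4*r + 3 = (r + 1)*(r + 3)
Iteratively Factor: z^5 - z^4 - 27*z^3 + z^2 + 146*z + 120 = (z + 2)*(z^4 - 3*z^3 - 21*z^2 + 43*z + 60) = (z - 3)*(z + 2)*(z^3 - 21*z - 20) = (z - 3)*(z + 2)*(z + 4)*(z^2 - 4*z - 5) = (z - 5)*(z - 3)*(z + 2)*(z + 4)*(z + 1)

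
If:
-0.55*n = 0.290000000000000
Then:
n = -0.53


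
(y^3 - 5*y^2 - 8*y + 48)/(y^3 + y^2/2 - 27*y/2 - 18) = 2*(y - 4)/(2*y + 3)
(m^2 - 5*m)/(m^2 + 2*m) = (m - 5)/(m + 2)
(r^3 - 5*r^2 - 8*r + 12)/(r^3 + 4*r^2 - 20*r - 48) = (r^2 - 7*r + 6)/(r^2 + 2*r - 24)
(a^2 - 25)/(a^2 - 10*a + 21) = (a^2 - 25)/(a^2 - 10*a + 21)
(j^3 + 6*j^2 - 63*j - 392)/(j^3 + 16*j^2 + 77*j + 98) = (j - 8)/(j + 2)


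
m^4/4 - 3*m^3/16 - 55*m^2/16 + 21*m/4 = m*(m/4 + 1)*(m - 3)*(m - 7/4)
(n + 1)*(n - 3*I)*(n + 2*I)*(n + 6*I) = n^4 + n^3 + 5*I*n^3 + 12*n^2 + 5*I*n^2 + 12*n + 36*I*n + 36*I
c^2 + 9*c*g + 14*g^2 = (c + 2*g)*(c + 7*g)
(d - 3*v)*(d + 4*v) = d^2 + d*v - 12*v^2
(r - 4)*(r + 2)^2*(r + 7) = r^4 + 7*r^3 - 12*r^2 - 100*r - 112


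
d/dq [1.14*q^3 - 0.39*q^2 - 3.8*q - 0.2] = 3.42*q^2 - 0.78*q - 3.8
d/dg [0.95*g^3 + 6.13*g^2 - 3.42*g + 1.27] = 2.85*g^2 + 12.26*g - 3.42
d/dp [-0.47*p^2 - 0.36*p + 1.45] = -0.94*p - 0.36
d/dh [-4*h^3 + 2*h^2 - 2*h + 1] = -12*h^2 + 4*h - 2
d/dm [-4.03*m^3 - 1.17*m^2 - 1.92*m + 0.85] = -12.09*m^2 - 2.34*m - 1.92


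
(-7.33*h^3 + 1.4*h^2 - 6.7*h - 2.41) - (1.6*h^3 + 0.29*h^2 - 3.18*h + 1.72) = -8.93*h^3 + 1.11*h^2 - 3.52*h - 4.13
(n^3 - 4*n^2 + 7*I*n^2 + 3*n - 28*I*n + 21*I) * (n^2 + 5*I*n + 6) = n^5 - 4*n^4 + 12*I*n^4 - 26*n^3 - 48*I*n^3 + 116*n^2 + 78*I*n^2 - 87*n - 168*I*n + 126*I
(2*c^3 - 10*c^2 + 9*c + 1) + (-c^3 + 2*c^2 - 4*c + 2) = c^3 - 8*c^2 + 5*c + 3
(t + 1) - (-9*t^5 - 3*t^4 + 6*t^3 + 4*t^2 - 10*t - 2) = 9*t^5 + 3*t^4 - 6*t^3 - 4*t^2 + 11*t + 3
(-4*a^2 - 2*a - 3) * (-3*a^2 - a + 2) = 12*a^4 + 10*a^3 + 3*a^2 - a - 6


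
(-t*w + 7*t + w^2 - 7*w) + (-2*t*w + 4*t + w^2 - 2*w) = -3*t*w + 11*t + 2*w^2 - 9*w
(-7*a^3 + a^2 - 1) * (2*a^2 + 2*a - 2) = -14*a^5 - 12*a^4 + 16*a^3 - 4*a^2 - 2*a + 2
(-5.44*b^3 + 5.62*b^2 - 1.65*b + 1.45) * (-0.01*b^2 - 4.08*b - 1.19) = 0.0544*b^5 + 22.139*b^4 - 16.4395*b^3 + 0.0296999999999991*b^2 - 3.9525*b - 1.7255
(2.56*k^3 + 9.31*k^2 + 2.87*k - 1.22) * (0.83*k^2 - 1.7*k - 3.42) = 2.1248*k^5 + 3.3753*k^4 - 22.2001*k^3 - 37.7318*k^2 - 7.7414*k + 4.1724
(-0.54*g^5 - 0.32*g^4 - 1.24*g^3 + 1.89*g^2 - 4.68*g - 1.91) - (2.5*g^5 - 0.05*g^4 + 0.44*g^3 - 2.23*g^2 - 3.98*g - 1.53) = -3.04*g^5 - 0.27*g^4 - 1.68*g^3 + 4.12*g^2 - 0.7*g - 0.38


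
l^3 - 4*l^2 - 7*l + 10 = (l - 5)*(l - 1)*(l + 2)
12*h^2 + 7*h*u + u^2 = (3*h + u)*(4*h + u)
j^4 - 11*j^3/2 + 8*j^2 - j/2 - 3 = (j - 3)*(j - 2)*(j - 1)*(j + 1/2)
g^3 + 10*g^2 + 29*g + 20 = (g + 1)*(g + 4)*(g + 5)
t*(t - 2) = t^2 - 2*t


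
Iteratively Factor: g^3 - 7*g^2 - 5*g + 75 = (g - 5)*(g^2 - 2*g - 15) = (g - 5)^2*(g + 3)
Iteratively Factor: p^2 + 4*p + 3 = (p + 1)*(p + 3)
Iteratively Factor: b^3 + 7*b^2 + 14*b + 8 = (b + 2)*(b^2 + 5*b + 4) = (b + 2)*(b + 4)*(b + 1)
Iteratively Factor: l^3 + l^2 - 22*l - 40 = (l + 2)*(l^2 - l - 20) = (l - 5)*(l + 2)*(l + 4)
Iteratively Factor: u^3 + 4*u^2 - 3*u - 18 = (u + 3)*(u^2 + u - 6) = (u + 3)^2*(u - 2)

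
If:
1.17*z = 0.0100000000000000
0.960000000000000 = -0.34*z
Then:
No Solution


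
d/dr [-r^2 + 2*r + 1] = 2 - 2*r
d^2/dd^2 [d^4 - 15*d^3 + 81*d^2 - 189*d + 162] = 12*d^2 - 90*d + 162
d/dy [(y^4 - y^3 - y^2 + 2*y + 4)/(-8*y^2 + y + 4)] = (-16*y^5 + 11*y^4 + 14*y^3 + 3*y^2 + 56*y + 4)/(64*y^4 - 16*y^3 - 63*y^2 + 8*y + 16)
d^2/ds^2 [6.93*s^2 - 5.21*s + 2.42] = 13.8600000000000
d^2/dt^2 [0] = 0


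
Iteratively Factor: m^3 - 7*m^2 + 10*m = (m - 5)*(m^2 - 2*m) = (m - 5)*(m - 2)*(m)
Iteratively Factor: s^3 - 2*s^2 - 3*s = (s)*(s^2 - 2*s - 3) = s*(s - 3)*(s + 1)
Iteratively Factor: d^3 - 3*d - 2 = (d + 1)*(d^2 - d - 2) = (d + 1)^2*(d - 2)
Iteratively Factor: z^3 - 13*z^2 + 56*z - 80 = (z - 4)*(z^2 - 9*z + 20) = (z - 5)*(z - 4)*(z - 4)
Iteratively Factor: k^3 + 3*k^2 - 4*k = (k + 4)*(k^2 - k) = (k - 1)*(k + 4)*(k)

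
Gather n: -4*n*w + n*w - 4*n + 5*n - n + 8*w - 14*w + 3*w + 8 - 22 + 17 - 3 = -3*n*w - 3*w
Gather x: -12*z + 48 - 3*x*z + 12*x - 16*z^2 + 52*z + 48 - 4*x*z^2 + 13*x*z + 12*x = x*(-4*z^2 + 10*z + 24) - 16*z^2 + 40*z + 96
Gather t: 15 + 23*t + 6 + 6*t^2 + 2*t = 6*t^2 + 25*t + 21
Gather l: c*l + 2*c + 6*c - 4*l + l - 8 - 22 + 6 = 8*c + l*(c - 3) - 24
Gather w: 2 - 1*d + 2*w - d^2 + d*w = -d^2 - d + w*(d + 2) + 2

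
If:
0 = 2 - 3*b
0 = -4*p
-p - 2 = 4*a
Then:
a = -1/2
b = 2/3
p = 0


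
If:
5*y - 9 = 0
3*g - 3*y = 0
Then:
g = 9/5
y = 9/5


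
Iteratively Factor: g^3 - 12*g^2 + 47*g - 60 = (g - 3)*(g^2 - 9*g + 20) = (g - 5)*(g - 3)*(g - 4)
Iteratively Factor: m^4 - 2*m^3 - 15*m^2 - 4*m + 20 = (m + 2)*(m^3 - 4*m^2 - 7*m + 10) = (m + 2)^2*(m^2 - 6*m + 5) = (m - 5)*(m + 2)^2*(m - 1)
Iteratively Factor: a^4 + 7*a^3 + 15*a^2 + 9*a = (a + 3)*(a^3 + 4*a^2 + 3*a) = (a + 3)^2*(a^2 + a) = (a + 1)*(a + 3)^2*(a)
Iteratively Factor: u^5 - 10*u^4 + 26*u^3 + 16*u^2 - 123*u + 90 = (u - 5)*(u^4 - 5*u^3 + u^2 + 21*u - 18) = (u - 5)*(u - 3)*(u^3 - 2*u^2 - 5*u + 6) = (u - 5)*(u - 3)*(u - 1)*(u^2 - u - 6) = (u - 5)*(u - 3)^2*(u - 1)*(u + 2)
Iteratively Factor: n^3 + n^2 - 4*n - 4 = (n + 2)*(n^2 - n - 2) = (n + 1)*(n + 2)*(n - 2)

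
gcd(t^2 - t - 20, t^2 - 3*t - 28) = t + 4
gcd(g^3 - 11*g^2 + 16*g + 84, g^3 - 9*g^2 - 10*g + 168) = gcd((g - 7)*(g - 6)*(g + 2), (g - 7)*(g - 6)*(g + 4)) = g^2 - 13*g + 42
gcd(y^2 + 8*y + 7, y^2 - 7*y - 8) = y + 1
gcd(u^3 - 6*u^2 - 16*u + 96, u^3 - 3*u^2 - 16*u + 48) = u^2 - 16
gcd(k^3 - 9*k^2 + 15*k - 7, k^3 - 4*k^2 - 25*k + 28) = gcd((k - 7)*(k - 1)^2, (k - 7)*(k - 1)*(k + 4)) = k^2 - 8*k + 7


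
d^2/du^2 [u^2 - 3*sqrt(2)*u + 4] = 2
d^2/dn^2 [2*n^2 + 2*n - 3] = 4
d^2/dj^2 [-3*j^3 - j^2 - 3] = -18*j - 2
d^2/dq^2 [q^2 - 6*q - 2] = 2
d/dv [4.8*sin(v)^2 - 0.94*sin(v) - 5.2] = (9.6*sin(v) - 0.94)*cos(v)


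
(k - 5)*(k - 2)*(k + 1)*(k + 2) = k^4 - 4*k^3 - 9*k^2 + 16*k + 20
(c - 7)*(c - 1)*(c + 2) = c^3 - 6*c^2 - 9*c + 14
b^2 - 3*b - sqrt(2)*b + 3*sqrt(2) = (b - 3)*(b - sqrt(2))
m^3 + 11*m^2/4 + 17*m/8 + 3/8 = (m + 1/4)*(m + 1)*(m + 3/2)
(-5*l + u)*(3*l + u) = -15*l^2 - 2*l*u + u^2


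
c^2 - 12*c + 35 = (c - 7)*(c - 5)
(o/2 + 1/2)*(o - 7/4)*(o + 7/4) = o^3/2 + o^2/2 - 49*o/32 - 49/32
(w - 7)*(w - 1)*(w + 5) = w^3 - 3*w^2 - 33*w + 35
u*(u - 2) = u^2 - 2*u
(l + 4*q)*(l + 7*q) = l^2 + 11*l*q + 28*q^2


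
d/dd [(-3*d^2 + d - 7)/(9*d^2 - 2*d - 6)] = (-3*d^2 + 162*d - 20)/(81*d^4 - 36*d^3 - 104*d^2 + 24*d + 36)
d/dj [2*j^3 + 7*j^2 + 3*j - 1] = 6*j^2 + 14*j + 3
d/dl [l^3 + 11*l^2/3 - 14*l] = 3*l^2 + 22*l/3 - 14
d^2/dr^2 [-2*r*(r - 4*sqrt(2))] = -4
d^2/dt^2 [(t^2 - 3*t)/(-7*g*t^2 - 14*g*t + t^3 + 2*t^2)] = 2*(-t*(7*g*t + 14*g - t^2 - 2*t)^2 - (t - 3)*(14*g*t + 14*g - 3*t^2 - 4*t)^2 + (-t*(t - 3)*(-7*g + 3*t + 2) + (2*t - 3)*(14*g*t + 14*g - 3*t^2 - 4*t))*(7*g*t + 14*g - t^2 - 2*t))/(t^2*(7*g*t + 14*g - t^2 - 2*t)^3)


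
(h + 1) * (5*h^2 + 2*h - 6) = 5*h^3 + 7*h^2 - 4*h - 6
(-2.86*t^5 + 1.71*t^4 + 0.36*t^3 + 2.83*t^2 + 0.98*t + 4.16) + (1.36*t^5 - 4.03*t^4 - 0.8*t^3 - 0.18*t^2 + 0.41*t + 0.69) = -1.5*t^5 - 2.32*t^4 - 0.44*t^3 + 2.65*t^2 + 1.39*t + 4.85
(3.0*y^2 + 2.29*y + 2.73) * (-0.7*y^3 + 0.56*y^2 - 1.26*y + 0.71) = -2.1*y^5 + 0.0770000000000002*y^4 - 4.4086*y^3 + 0.7734*y^2 - 1.8139*y + 1.9383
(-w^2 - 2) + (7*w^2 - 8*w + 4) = 6*w^2 - 8*w + 2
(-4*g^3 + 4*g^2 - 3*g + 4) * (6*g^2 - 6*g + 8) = -24*g^5 + 48*g^4 - 74*g^3 + 74*g^2 - 48*g + 32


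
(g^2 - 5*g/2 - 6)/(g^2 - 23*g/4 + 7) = 2*(2*g + 3)/(4*g - 7)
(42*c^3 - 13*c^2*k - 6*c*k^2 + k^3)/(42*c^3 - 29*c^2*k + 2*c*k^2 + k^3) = (21*c^2 + 4*c*k - k^2)/(21*c^2 - 4*c*k - k^2)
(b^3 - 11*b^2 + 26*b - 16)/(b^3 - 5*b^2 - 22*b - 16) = (b^2 - 3*b + 2)/(b^2 + 3*b + 2)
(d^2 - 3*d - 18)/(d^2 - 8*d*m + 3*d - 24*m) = (d - 6)/(d - 8*m)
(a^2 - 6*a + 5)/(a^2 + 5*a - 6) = (a - 5)/(a + 6)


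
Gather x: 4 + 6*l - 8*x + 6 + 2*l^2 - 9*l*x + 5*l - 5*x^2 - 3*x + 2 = 2*l^2 + 11*l - 5*x^2 + x*(-9*l - 11) + 12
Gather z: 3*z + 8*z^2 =8*z^2 + 3*z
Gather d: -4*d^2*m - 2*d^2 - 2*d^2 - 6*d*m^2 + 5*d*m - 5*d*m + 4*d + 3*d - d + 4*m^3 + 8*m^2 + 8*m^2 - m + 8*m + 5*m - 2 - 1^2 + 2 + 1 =d^2*(-4*m - 4) + d*(6 - 6*m^2) + 4*m^3 + 16*m^2 + 12*m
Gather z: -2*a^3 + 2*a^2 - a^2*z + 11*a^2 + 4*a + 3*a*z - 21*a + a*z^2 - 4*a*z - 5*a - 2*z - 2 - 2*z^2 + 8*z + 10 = -2*a^3 + 13*a^2 - 22*a + z^2*(a - 2) + z*(-a^2 - a + 6) + 8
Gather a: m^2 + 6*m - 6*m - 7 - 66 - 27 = m^2 - 100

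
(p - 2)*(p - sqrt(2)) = p^2 - 2*p - sqrt(2)*p + 2*sqrt(2)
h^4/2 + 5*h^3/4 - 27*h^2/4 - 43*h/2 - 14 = (h/2 + 1)*(h - 4)*(h + 1)*(h + 7/2)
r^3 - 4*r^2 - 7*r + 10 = (r - 5)*(r - 1)*(r + 2)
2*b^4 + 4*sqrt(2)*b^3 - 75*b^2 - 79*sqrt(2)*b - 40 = (b - 4*sqrt(2))*(b + 5*sqrt(2))*(sqrt(2)*b + 1)^2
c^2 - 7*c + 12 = (c - 4)*(c - 3)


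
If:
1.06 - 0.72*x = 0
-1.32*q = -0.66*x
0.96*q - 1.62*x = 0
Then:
No Solution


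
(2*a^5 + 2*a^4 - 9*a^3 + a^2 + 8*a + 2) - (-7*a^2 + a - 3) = 2*a^5 + 2*a^4 - 9*a^3 + 8*a^2 + 7*a + 5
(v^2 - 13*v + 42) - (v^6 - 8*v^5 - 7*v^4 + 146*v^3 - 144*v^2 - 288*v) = -v^6 + 8*v^5 + 7*v^4 - 146*v^3 + 145*v^2 + 275*v + 42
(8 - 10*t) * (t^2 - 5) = -10*t^3 + 8*t^2 + 50*t - 40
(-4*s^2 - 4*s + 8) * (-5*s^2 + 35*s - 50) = 20*s^4 - 120*s^3 + 20*s^2 + 480*s - 400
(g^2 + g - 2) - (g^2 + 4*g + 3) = -3*g - 5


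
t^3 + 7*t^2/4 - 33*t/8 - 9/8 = (t - 3/2)*(t + 1/4)*(t + 3)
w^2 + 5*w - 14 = (w - 2)*(w + 7)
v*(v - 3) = v^2 - 3*v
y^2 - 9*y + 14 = (y - 7)*(y - 2)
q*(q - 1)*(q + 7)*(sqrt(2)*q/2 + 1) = sqrt(2)*q^4/2 + q^3 + 3*sqrt(2)*q^3 - 7*sqrt(2)*q^2/2 + 6*q^2 - 7*q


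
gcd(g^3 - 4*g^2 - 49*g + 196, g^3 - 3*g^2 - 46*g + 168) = g^2 + 3*g - 28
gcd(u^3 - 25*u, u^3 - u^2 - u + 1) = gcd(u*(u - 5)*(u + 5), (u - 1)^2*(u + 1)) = 1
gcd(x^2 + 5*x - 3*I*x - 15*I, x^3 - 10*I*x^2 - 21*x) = x - 3*I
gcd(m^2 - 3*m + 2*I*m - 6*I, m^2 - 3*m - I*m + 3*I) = m - 3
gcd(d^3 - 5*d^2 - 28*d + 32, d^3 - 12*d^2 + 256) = d^2 - 4*d - 32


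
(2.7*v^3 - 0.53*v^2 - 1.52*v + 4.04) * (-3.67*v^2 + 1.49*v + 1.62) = -9.909*v^5 + 5.9681*v^4 + 9.1627*v^3 - 17.9502*v^2 + 3.5572*v + 6.5448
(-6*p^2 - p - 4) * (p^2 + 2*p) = -6*p^4 - 13*p^3 - 6*p^2 - 8*p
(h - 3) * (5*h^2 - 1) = 5*h^3 - 15*h^2 - h + 3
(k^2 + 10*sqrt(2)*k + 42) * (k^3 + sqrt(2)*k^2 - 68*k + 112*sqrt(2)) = k^5 + 11*sqrt(2)*k^4 - 6*k^3 - 526*sqrt(2)*k^2 - 616*k + 4704*sqrt(2)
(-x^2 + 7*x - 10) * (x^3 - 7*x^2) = -x^5 + 14*x^4 - 59*x^3 + 70*x^2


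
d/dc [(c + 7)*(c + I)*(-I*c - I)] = -3*I*c^2 + c*(2 - 16*I) + 8 - 7*I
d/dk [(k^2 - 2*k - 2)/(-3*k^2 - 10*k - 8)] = 4*(-4*k^2 - 7*k - 1)/(9*k^4 + 60*k^3 + 148*k^2 + 160*k + 64)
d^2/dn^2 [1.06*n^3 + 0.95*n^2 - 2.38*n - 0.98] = 6.36*n + 1.9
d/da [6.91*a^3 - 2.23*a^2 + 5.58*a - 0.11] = 20.73*a^2 - 4.46*a + 5.58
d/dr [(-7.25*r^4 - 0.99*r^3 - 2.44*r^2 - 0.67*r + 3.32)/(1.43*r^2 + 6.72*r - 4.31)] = (-20.735*r^5 - 147.5757*r^4 + 111.6844*r^3 - 2.638*r^2 + 11.5376*r - 19.4227)/(2.0449*r^4 + 19.2192*r^3 + 32.8318*r^2 - 57.9264*r + 18.5761)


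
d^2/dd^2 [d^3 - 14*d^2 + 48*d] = 6*d - 28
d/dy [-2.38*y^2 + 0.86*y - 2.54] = 0.86 - 4.76*y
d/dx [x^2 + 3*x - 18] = 2*x + 3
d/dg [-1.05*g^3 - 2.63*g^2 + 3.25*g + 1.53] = -3.15*g^2 - 5.26*g + 3.25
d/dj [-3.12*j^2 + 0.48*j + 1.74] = 0.48 - 6.24*j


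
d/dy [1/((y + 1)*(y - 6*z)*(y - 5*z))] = (-(y + 1)*(y - 6*z) - (y + 1)*(y - 5*z) - (y - 6*z)*(y - 5*z))/((y + 1)^2*(y - 6*z)^2*(y - 5*z)^2)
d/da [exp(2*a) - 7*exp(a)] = (2*exp(a) - 7)*exp(a)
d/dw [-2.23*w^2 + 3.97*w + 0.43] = 3.97 - 4.46*w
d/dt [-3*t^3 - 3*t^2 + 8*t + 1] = -9*t^2 - 6*t + 8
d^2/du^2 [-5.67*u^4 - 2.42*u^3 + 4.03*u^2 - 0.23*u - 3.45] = -68.04*u^2 - 14.52*u + 8.06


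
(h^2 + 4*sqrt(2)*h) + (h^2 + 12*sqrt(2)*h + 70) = 2*h^2 + 16*sqrt(2)*h + 70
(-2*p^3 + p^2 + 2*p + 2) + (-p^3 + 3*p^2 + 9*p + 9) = -3*p^3 + 4*p^2 + 11*p + 11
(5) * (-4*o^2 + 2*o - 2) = -20*o^2 + 10*o - 10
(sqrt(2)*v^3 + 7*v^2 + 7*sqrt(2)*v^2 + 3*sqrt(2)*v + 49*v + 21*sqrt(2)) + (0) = sqrt(2)*v^3 + 7*v^2 + 7*sqrt(2)*v^2 + 3*sqrt(2)*v + 49*v + 21*sqrt(2)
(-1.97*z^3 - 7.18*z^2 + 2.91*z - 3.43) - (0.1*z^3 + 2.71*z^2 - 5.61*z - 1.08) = -2.07*z^3 - 9.89*z^2 + 8.52*z - 2.35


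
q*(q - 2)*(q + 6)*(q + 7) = q^4 + 11*q^3 + 16*q^2 - 84*q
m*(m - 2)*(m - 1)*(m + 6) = m^4 + 3*m^3 - 16*m^2 + 12*m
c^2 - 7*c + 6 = (c - 6)*(c - 1)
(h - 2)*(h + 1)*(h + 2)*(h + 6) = h^4 + 7*h^3 + 2*h^2 - 28*h - 24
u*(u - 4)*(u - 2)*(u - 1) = u^4 - 7*u^3 + 14*u^2 - 8*u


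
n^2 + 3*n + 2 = (n + 1)*(n + 2)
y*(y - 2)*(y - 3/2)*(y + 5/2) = y^4 - y^3 - 23*y^2/4 + 15*y/2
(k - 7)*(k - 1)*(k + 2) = k^3 - 6*k^2 - 9*k + 14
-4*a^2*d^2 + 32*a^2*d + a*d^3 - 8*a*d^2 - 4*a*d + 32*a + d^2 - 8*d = (-4*a + d)*(d - 8)*(a*d + 1)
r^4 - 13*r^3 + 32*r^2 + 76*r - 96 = (r - 8)*(r - 6)*(r - 1)*(r + 2)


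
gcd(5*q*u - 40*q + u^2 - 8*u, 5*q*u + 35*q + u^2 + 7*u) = 5*q + u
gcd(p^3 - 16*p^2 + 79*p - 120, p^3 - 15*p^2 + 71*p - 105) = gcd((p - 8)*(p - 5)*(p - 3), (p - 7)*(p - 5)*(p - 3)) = p^2 - 8*p + 15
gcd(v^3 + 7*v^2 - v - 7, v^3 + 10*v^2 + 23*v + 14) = v^2 + 8*v + 7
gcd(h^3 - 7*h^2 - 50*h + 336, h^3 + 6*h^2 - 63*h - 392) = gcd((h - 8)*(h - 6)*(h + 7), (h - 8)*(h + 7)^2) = h^2 - h - 56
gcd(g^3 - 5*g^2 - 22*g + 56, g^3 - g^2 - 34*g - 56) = g^2 - 3*g - 28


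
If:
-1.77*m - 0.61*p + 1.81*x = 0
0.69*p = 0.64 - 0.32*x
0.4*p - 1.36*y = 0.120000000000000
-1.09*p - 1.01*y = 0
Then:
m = 1.88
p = 0.06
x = 1.86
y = -0.07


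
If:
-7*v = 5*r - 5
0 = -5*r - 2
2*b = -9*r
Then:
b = 9/5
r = -2/5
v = 1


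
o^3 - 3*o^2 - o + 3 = (o - 3)*(o - 1)*(o + 1)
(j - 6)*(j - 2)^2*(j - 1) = j^4 - 11*j^3 + 38*j^2 - 52*j + 24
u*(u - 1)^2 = u^3 - 2*u^2 + u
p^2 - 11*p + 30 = (p - 6)*(p - 5)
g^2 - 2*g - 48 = (g - 8)*(g + 6)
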